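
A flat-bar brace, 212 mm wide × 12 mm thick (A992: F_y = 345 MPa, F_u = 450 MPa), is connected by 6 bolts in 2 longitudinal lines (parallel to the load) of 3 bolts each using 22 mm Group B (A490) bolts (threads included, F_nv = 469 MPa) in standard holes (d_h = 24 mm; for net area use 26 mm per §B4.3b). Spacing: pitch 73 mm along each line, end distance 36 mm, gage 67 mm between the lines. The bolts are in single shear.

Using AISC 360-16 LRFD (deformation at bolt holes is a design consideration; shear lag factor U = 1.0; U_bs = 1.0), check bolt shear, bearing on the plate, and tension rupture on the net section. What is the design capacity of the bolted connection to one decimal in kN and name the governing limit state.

648.0 kN (net-section rupture governs)

Bolt shear: A_b = π(22)²/4 = 380.13 mm². φR_n = 0.75 × 469 × 380.13 × 6 × 1 = 802.3 kN.
Bearing (12 mm plate, F_u = 450 MPa): end bolts L_c = 36 − 24/2 = 24, R_n = min(1.2×24×12×450, 2.4×22×12×450) = 155.52 kN/bolt; interior L_c = 73 − 24 = 49, R_n = 285.12 kN/bolt. φR_n = 0.75 × (2×155.52 + 4×285.12) = 1088.6 kN.
Tension rupture (net): A_n = (212 − 2×26)×12 = 1920 mm² (U = 1.0, A_e = A_n). φR_n = 0.75 × 450 × 1920 = 648.0 kN.
Governing: min(802.3, 1088.6, 648.0) = 648.0 kN → net-section rupture.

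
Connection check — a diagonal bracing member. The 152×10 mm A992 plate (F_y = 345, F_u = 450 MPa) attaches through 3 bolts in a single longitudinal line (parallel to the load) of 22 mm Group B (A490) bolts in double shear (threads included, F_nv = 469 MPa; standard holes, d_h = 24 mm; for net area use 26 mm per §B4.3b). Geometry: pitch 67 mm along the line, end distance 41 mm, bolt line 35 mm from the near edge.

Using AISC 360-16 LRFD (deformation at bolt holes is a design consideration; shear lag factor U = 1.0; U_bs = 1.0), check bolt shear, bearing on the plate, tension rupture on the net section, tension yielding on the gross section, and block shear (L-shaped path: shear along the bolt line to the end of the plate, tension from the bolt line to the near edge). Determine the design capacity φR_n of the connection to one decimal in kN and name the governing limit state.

297.0 kN (block shear governs)

Bolt shear: A_b = π(22)²/4 = 380.13 mm². φR_n = 0.75 × 469 × 380.13 × 3 × 2 = 802.3 kN.
Bearing (10 mm plate, F_u = 450 MPa): end bolts L_c = 41 − 24/2 = 29, R_n = min(1.2×29×10×450, 2.4×22×10×450) = 156.6 kN/bolt; interior L_c = 67 − 24 = 43, R_n = 232.2 kN/bolt. φR_n = 0.75 × (1×156.6 + 2×232.2) = 465.8 kN.
Tension rupture (net): A_n = (152 − 1×26)×10 = 1260 mm² (U = 1.0, A_e = A_n). φR_n = 0.75 × 450 × 1260 = 425.3 kN.
Tension yield (gross): A_g = 152×10 = 1520 mm². φR_n = 0.90 × 345 × 1520 = 472.0 kN.
Block shear: shear path 1×[41+2×67] = 1×175 mm, A_gv = 1750, A_nv = 1×(175 − 2.5×26)×10 = 1100 mm²; tension to near edge: (35 − 0.5×26)×10 = 220 mm². R_n = min(0.6×450×1100, 0.6×345×1750) + 1.0×450×220 = min(297, 362.25) + 99 = 396 kN. φR_n = 0.75 × 396 = 297.0 kN.
Governing: min(802.3, 465.8, 425.3, 472.0, 297.0) = 297.0 kN → block shear.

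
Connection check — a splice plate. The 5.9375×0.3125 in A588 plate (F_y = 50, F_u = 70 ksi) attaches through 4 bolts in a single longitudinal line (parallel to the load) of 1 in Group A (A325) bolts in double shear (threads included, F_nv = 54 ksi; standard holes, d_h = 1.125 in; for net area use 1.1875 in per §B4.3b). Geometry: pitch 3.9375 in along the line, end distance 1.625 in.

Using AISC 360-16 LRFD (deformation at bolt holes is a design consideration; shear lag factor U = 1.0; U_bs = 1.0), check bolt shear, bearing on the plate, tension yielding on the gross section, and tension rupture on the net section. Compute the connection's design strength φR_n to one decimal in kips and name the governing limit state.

77.9 kips (net-section rupture governs)

Bolt shear: A_b = π(1)²/4 = 0.7854 in². φR_n = 0.75 × 54 × 0.7854 × 4 × 2 = 254.5 kips.
Bearing (0.3125 in plate, F_u = 70 ksi): end bolts L_c = 1.625 − 1.125/2 = 1.0625, R_n = min(1.2×1.0625×0.3125×70, 2.4×1×0.3125×70) = 27.891 kips/bolt; interior L_c = 3.9375 − 1.125 = 2.8125, R_n = 52.5 kips/bolt. φR_n = 0.75 × (1×27.891 + 3×52.5) = 139.0 kips.
Tension yield (gross): A_g = 5.9375×0.3125 = 1.8555 in². φR_n = 0.90 × 50 × 1.8555 = 83.5 kips.
Tension rupture (net): A_n = (5.9375 − 1×1.1875)×0.3125 = 1.4844 in² (U = 1.0, A_e = A_n). φR_n = 0.75 × 70 × 1.4844 = 77.9 kips.
Governing: min(254.5, 139.0, 83.5, 77.9) = 77.9 kips → net-section rupture.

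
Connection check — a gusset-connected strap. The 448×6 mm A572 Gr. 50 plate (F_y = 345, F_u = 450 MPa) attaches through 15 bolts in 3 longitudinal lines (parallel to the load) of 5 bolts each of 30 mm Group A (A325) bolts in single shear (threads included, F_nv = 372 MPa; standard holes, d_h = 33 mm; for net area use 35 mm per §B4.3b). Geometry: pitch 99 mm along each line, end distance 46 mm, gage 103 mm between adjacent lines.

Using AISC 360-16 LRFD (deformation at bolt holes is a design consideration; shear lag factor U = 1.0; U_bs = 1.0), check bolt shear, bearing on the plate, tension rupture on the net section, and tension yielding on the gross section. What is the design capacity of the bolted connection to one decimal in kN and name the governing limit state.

694.6 kN (net-section rupture governs)

Bolt shear: A_b = π(30)²/4 = 706.86 mm². φR_n = 0.75 × 372 × 706.86 × 15 × 1 = 2958.2 kN.
Bearing (6 mm plate, F_u = 450 MPa): end bolts L_c = 46 − 33/2 = 29.5, R_n = min(1.2×29.5×6×450, 2.4×30×6×450) = 95.58 kN/bolt; interior L_c = 99 − 33 = 66, R_n = 194.4 kN/bolt. φR_n = 0.75 × (3×95.58 + 12×194.4) = 1964.7 kN.
Tension rupture (net): A_n = (448 − 3×35)×6 = 2058 mm² (U = 1.0, A_e = A_n). φR_n = 0.75 × 450 × 2058 = 694.6 kN.
Tension yield (gross): A_g = 448×6 = 2688 mm². φR_n = 0.90 × 345 × 2688 = 834.6 kN.
Governing: min(2958.2, 1964.7, 694.6, 834.6) = 694.6 kN → net-section rupture.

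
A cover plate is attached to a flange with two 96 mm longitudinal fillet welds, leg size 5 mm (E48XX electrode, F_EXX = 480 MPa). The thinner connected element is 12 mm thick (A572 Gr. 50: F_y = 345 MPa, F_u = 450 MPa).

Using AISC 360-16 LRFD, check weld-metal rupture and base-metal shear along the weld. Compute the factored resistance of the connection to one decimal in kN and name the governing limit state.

146.6 kN (weld metal governs)

Weld metal: throat = 0.707×5 = 3.535 mm, L = 2×96 = 192 mm. φR_n = 0.75 × 0.6 × 480 × 3.535 × 192 = 146.6 kN.
Base metal shear (12 mm plate): yield φR_n = 1.0×0.6×345×12×192 = 476.9 kN; rupture φR_n = 0.75×0.6×450×12×192 = 466.6 kN; take 466.6 kN (rupture).
Governing: min(146.6, 466.6) = 146.6 kN → weld metal.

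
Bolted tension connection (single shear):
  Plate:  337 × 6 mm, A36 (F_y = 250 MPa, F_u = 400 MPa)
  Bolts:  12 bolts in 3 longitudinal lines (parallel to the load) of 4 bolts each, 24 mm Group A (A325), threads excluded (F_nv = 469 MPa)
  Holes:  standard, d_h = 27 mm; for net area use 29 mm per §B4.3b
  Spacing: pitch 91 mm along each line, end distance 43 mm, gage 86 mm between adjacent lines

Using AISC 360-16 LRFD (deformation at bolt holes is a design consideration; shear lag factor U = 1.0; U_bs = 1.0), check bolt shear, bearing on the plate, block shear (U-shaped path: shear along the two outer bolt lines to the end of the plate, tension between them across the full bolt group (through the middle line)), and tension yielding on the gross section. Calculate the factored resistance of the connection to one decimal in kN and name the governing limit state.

Bolt shear: A_b = π(24)²/4 = 452.39 mm². φR_n = 0.75 × 469 × 452.39 × 12 × 1 = 1909.5 kN.
Bearing (6 mm plate, F_u = 400 MPa): end bolts L_c = 43 − 27/2 = 29.5, R_n = min(1.2×29.5×6×400, 2.4×24×6×400) = 84.96 kN/bolt; interior L_c = 91 − 27 = 64, R_n = 138.24 kN/bolt. φR_n = 0.75 × (3×84.96 + 9×138.24) = 1124.3 kN.
Block shear: shear path 2×[43+3×91] = 2×316 mm, A_gv = 3792, A_nv = 2×(316 − 3.5×29)×6 = 2574 mm²; tension across gage: (172 − 2×29)×6 = 684 mm². R_n = min(0.6×400×2574, 0.6×250×3792) + 1.0×400×684 = min(617.76, 568.8) + 273.6 = 842.4 kN. φR_n = 0.75 × 842.4 = 631.8 kN.
Tension yield (gross): A_g = 337×6 = 2022 mm². φR_n = 0.90 × 250 × 2022 = 455.0 kN.
Governing: min(1909.5, 1124.3, 631.8, 455.0) = 455.0 kN → gross-section yield.

455.0 kN (gross-section yield governs)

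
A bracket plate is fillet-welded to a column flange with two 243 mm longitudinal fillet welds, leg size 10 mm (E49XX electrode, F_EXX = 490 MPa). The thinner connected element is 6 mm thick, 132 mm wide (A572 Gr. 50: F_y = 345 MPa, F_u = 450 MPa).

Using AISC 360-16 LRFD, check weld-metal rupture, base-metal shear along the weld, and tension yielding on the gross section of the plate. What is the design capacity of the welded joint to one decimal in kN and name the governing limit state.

Weld metal: throat = 0.707×10 = 7.07 mm, L = 2×243 = 486 mm. φR_n = 0.75 × 0.6 × 490 × 7.07 × 486 = 757.6 kN.
Base metal shear (6 mm plate): yield φR_n = 1.0×0.6×345×6×486 = 603.6 kN; rupture φR_n = 0.75×0.6×450×6×486 = 590.5 kN; take 590.5 kN (rupture).
Tension yield (gross): A_g = 132×6 = 792 mm². φR_n = 0.90 × 345 × 792 = 245.9 kN.
Governing: min(757.6, 590.5, 245.9) = 245.9 kN → gross-section yield.

245.9 kN (gross-section yield governs)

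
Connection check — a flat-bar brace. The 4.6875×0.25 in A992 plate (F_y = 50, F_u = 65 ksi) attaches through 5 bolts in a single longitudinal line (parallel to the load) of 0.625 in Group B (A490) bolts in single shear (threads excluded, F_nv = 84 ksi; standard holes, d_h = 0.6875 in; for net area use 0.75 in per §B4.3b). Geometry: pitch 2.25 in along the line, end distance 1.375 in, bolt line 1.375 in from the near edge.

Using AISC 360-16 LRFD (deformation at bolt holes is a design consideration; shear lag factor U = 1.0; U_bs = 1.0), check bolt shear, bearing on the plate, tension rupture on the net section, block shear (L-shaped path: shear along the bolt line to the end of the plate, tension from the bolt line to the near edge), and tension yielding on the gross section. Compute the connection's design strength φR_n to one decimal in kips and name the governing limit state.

Bolt shear: A_b = π(0.625)²/4 = 0.3068 in². φR_n = 0.75 × 84 × 0.3068 × 5 × 1 = 96.6 kips.
Bearing (0.25 in plate, F_u = 65 ksi): end bolts L_c = 1.375 − 0.6875/2 = 1.03125, R_n = min(1.2×1.03125×0.25×65, 2.4×0.625×0.25×65) = 20.109 kips/bolt; interior L_c = 2.25 − 0.6875 = 1.5625, R_n = 24.375 kips/bolt. φR_n = 0.75 × (1×20.109 + 4×24.375) = 88.2 kips.
Tension rupture (net): A_n = (4.6875 − 1×0.75)×0.25 = 0.98438 in² (U = 1.0, A_e = A_n). φR_n = 0.75 × 65 × 0.98438 = 48.0 kips.
Block shear: shear path 1×[1.375+4×2.25] = 1×10.375 in, A_gv = 2.5938, A_nv = 1×(10.375 − 4.5×0.75)×0.25 = 1.75 in²; tension to near edge: (1.375 − 0.5×0.75)×0.25 = 0.25 in². R_n = min(0.6×65×1.75, 0.6×50×2.5938) + 1.0×65×0.25 = min(68.25, 77.814) + 16.25 = 84.5 kips. φR_n = 0.75 × 84.5 = 63.4 kips.
Tension yield (gross): A_g = 4.6875×0.25 = 1.1719 in². φR_n = 0.90 × 50 × 1.1719 = 52.7 kips.
Governing: min(96.6, 88.2, 48.0, 63.4, 52.7) = 48.0 kips → net-section rupture.

48.0 kips (net-section rupture governs)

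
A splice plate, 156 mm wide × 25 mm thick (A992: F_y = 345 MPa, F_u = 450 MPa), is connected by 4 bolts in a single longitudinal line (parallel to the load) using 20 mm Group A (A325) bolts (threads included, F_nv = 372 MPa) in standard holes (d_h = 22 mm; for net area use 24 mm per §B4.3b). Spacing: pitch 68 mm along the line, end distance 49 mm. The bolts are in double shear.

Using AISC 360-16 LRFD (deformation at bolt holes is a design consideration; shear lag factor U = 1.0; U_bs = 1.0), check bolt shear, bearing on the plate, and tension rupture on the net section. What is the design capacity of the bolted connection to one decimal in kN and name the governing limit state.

Bolt shear: A_b = π(20)²/4 = 314.16 mm². φR_n = 0.75 × 372 × 314.16 × 4 × 2 = 701.2 kN.
Bearing (25 mm plate, F_u = 450 MPa): end bolts L_c = 49 − 22/2 = 38, R_n = min(1.2×38×25×450, 2.4×20×25×450) = 513 kN/bolt; interior L_c = 68 − 22 = 46, R_n = 540 kN/bolt. φR_n = 0.75 × (1×513 + 3×540) = 1599.8 kN.
Tension rupture (net): A_n = (156 − 1×24)×25 = 3300 mm² (U = 1.0, A_e = A_n). φR_n = 0.75 × 450 × 3300 = 1113.8 kN.
Governing: min(701.2, 1599.8, 1113.8) = 701.2 kN → bolt shear.

701.2 kN (bolt shear governs)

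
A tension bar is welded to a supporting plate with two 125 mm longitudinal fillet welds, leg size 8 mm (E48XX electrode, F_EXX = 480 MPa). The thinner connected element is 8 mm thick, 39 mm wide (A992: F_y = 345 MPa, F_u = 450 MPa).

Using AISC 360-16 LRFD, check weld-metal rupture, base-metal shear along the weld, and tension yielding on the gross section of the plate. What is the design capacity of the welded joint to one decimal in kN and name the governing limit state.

96.9 kN (gross-section yield governs)

Weld metal: throat = 0.707×8 = 5.656 mm, L = 2×125 = 250 mm. φR_n = 0.75 × 0.6 × 480 × 5.656 × 250 = 305.4 kN.
Base metal shear (8 mm plate): yield φR_n = 1.0×0.6×345×8×250 = 414.0 kN; rupture φR_n = 0.75×0.6×450×8×250 = 405.0 kN; take 405.0 kN (rupture).
Tension yield (gross): A_g = 39×8 = 312 mm². φR_n = 0.90 × 345 × 312 = 96.9 kN.
Governing: min(305.4, 405.0, 96.9) = 96.9 kN → gross-section yield.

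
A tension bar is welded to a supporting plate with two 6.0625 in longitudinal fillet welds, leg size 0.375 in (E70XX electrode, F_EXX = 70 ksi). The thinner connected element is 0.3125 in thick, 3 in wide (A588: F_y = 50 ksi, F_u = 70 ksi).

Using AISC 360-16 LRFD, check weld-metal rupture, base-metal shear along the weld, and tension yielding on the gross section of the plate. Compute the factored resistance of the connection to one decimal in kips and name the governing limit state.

Weld metal: throat = 0.707×0.375 = 0.26513 in, L = 2×6.0625 = 12.125 in. φR_n = 0.75 × 0.6 × 70 × 0.26513 × 12.125 = 101.3 kips.
Base metal shear (0.3125 in plate): yield φR_n = 1.0×0.6×50×0.3125×12.125 = 113.7 kips; rupture φR_n = 0.75×0.6×70×0.3125×12.125 = 119.4 kips; take 113.7 kips (yield).
Tension yield (gross): A_g = 3×0.3125 = 0.9375 in². φR_n = 0.90 × 50 × 0.9375 = 42.2 kips.
Governing: min(101.3, 113.7, 42.2) = 42.2 kips → gross-section yield.

42.2 kips (gross-section yield governs)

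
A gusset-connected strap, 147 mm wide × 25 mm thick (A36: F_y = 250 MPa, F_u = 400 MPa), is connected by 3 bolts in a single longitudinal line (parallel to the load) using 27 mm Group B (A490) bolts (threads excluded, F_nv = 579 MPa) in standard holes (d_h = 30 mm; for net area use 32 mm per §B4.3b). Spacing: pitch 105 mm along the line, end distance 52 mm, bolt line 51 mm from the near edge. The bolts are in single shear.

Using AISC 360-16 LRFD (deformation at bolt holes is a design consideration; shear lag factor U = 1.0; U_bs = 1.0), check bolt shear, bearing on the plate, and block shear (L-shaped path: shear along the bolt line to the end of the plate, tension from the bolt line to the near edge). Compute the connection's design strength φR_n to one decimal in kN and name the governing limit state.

Bolt shear: A_b = π(27)²/4 = 572.56 mm². φR_n = 0.75 × 579 × 572.56 × 3 × 1 = 745.9 kN.
Bearing (25 mm plate, F_u = 400 MPa): end bolts L_c = 52 − 30/2 = 37, R_n = min(1.2×37×25×400, 2.4×27×25×400) = 444 kN/bolt; interior L_c = 105 − 30 = 75, R_n = 648 kN/bolt. φR_n = 0.75 × (1×444 + 2×648) = 1305.0 kN.
Block shear: shear path 1×[52+2×105] = 1×262 mm, A_gv = 6550, A_nv = 1×(262 − 2.5×32)×25 = 4550 mm²; tension to near edge: (51 − 0.5×32)×25 = 875 mm². R_n = min(0.6×400×4550, 0.6×250×6550) + 1.0×400×875 = min(1092, 982.5) + 350 = 1332.5 kN. φR_n = 0.75 × 1332.5 = 999.4 kN.
Governing: min(745.9, 1305.0, 999.4) = 745.9 kN → bolt shear.

745.9 kN (bolt shear governs)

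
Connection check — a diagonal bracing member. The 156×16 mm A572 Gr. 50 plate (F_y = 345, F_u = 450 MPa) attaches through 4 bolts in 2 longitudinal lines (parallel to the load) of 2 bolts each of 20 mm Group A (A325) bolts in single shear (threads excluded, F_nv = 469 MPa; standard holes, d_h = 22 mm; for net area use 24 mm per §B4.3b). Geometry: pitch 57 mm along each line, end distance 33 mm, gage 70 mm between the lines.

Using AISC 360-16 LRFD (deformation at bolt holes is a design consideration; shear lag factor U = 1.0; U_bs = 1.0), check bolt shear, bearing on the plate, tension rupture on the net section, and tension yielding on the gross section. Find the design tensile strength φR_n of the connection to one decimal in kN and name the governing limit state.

Bolt shear: A_b = π(20)²/4 = 314.16 mm². φR_n = 0.75 × 469 × 314.16 × 4 × 1 = 442.0 kN.
Bearing (16 mm plate, F_u = 450 MPa): end bolts L_c = 33 − 22/2 = 22, R_n = min(1.2×22×16×450, 2.4×20×16×450) = 190.08 kN/bolt; interior L_c = 57 − 22 = 35, R_n = 302.4 kN/bolt. φR_n = 0.75 × (2×190.08 + 2×302.4) = 738.7 kN.
Tension rupture (net): A_n = (156 − 2×24)×16 = 1728 mm² (U = 1.0, A_e = A_n). φR_n = 0.75 × 450 × 1728 = 583.2 kN.
Tension yield (gross): A_g = 156×16 = 2496 mm². φR_n = 0.90 × 345 × 2496 = 775.0 kN.
Governing: min(442.0, 738.7, 583.2, 775.0) = 442.0 kN → bolt shear.

442.0 kN (bolt shear governs)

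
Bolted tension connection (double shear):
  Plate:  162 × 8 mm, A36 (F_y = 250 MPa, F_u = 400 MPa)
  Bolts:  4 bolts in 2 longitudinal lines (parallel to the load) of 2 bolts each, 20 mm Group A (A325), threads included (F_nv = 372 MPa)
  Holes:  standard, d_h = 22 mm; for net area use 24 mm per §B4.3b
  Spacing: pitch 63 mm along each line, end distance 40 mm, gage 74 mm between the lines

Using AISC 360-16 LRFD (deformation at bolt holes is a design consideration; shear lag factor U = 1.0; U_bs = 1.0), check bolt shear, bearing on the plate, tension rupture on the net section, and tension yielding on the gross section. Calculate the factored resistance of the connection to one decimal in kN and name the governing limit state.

Bolt shear: A_b = π(20)²/4 = 314.16 mm². φR_n = 0.75 × 372 × 314.16 × 4 × 2 = 701.2 kN.
Bearing (8 mm plate, F_u = 400 MPa): end bolts L_c = 40 − 22/2 = 29, R_n = min(1.2×29×8×400, 2.4×20×8×400) = 111.36 kN/bolt; interior L_c = 63 − 22 = 41, R_n = 153.6 kN/bolt. φR_n = 0.75 × (2×111.36 + 2×153.6) = 397.4 kN.
Tension rupture (net): A_n = (162 − 2×24)×8 = 912 mm² (U = 1.0, A_e = A_n). φR_n = 0.75 × 400 × 912 = 273.6 kN.
Tension yield (gross): A_g = 162×8 = 1296 mm². φR_n = 0.90 × 250 × 1296 = 291.6 kN.
Governing: min(701.2, 397.4, 273.6, 291.6) = 273.6 kN → net-section rupture.

273.6 kN (net-section rupture governs)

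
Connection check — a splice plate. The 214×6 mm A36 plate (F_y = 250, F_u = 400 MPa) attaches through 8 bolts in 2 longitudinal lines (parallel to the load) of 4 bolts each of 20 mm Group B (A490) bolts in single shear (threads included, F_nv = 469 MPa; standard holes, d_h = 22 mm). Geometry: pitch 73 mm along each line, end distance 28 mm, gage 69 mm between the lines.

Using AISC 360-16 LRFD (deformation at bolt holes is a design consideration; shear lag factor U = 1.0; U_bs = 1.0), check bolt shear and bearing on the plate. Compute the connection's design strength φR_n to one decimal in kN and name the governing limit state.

591.8 kN (bearing governs)

Bolt shear: A_b = π(20)²/4 = 314.16 mm². φR_n = 0.75 × 469 × 314.16 × 8 × 1 = 884.0 kN.
Bearing (6 mm plate, F_u = 400 MPa): end bolts L_c = 28 − 22/2 = 17, R_n = min(1.2×17×6×400, 2.4×20×6×400) = 48.96 kN/bolt; interior L_c = 73 − 22 = 51, R_n = 115.2 kN/bolt. φR_n = 0.75 × (2×48.96 + 6×115.2) = 591.8 kN.
Governing: min(884.0, 591.8) = 591.8 kN → bearing.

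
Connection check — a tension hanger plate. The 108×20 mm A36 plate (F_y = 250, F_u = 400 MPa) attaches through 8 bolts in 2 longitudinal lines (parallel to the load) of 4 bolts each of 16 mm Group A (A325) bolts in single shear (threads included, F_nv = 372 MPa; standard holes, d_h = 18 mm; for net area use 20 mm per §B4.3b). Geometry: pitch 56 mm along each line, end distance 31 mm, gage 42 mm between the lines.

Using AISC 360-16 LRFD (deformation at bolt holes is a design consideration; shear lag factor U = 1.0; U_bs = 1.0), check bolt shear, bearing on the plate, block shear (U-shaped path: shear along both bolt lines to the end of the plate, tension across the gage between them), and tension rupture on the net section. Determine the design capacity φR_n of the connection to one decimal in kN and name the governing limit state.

Bolt shear: A_b = π(16)²/4 = 201.06 mm². φR_n = 0.75 × 372 × 201.06 × 8 × 1 = 448.8 kN.
Bearing (20 mm plate, F_u = 400 MPa): end bolts L_c = 31 − 18/2 = 22, R_n = min(1.2×22×20×400, 2.4×16×20×400) = 211.2 kN/bolt; interior L_c = 56 − 18 = 38, R_n = 307.2 kN/bolt. φR_n = 0.75 × (2×211.2 + 6×307.2) = 1699.2 kN.
Block shear: shear path 2×[31+3×56] = 2×199 mm, A_gv = 7960, A_nv = 2×(199 − 3.5×20)×20 = 5160 mm²; tension across gage: (42 − 1×20)×20 = 440 mm². R_n = min(0.6×400×5160, 0.6×250×7960) + 1.0×400×440 = min(1238.4, 1194) + 176 = 1370 kN. φR_n = 0.75 × 1370 = 1027.5 kN.
Tension rupture (net): A_n = (108 − 2×20)×20 = 1360 mm² (U = 1.0, A_e = A_n). φR_n = 0.75 × 400 × 1360 = 408.0 kN.
Governing: min(448.8, 1699.2, 1027.5, 408.0) = 408.0 kN → net-section rupture.

408.0 kN (net-section rupture governs)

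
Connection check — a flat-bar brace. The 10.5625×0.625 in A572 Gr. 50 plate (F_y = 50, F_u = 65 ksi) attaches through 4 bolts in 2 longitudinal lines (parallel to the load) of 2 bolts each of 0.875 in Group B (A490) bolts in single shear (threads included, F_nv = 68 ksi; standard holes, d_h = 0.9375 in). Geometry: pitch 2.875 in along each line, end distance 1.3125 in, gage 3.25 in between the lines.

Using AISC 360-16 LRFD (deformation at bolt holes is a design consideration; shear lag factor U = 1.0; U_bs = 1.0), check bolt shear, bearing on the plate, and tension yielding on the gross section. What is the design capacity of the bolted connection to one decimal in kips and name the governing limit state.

Bolt shear: A_b = π(0.875)²/4 = 0.60132 in². φR_n = 0.75 × 68 × 0.60132 × 4 × 1 = 122.7 kips.
Bearing (0.625 in plate, F_u = 65 ksi): end bolts L_c = 1.3125 − 0.9375/2 = 0.84375, R_n = min(1.2×0.84375×0.625×65, 2.4×0.875×0.625×65) = 41.133 kips/bolt; interior L_c = 2.875 − 0.9375 = 1.9375, R_n = 85.313 kips/bolt. φR_n = 0.75 × (2×41.133 + 2×85.313) = 189.7 kips.
Tension yield (gross): A_g = 10.5625×0.625 = 6.6016 in². φR_n = 0.90 × 50 × 6.6016 = 297.1 kips.
Governing: min(122.7, 189.7, 297.1) = 122.7 kips → bolt shear.

122.7 kips (bolt shear governs)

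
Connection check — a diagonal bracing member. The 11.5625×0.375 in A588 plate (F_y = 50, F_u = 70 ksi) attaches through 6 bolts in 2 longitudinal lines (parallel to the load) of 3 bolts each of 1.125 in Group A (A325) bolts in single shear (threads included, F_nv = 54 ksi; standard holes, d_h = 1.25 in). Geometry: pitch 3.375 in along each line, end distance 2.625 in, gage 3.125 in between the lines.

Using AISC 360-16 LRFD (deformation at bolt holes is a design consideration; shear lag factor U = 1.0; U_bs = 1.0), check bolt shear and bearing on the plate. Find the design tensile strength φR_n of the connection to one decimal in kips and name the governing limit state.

Bolt shear: A_b = π(1.125)²/4 = 0.99402 in². φR_n = 0.75 × 54 × 0.99402 × 6 × 1 = 241.5 kips.
Bearing (0.375 in plate, F_u = 70 ksi): end bolts L_c = 2.625 − 1.25/2 = 2, R_n = min(1.2×2×0.375×70, 2.4×1.125×0.375×70) = 63 kips/bolt; interior L_c = 3.375 − 1.25 = 2.125, R_n = 66.938 kips/bolt. φR_n = 0.75 × (2×63 + 4×66.938) = 295.3 kips.
Governing: min(241.5, 295.3) = 241.5 kips → bolt shear.

241.5 kips (bolt shear governs)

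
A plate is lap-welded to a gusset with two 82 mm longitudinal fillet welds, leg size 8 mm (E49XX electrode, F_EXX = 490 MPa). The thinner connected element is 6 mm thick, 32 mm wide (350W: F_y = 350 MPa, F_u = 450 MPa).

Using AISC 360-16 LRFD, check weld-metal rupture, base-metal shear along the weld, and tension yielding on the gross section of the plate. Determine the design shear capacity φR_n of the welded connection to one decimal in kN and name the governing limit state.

60.5 kN (gross-section yield governs)

Weld metal: throat = 0.707×8 = 5.656 mm, L = 2×82 = 164 mm. φR_n = 0.75 × 0.6 × 490 × 5.656 × 164 = 204.5 kN.
Base metal shear (6 mm plate): yield φR_n = 1.0×0.6×350×6×164 = 206.6 kN; rupture φR_n = 0.75×0.6×450×6×164 = 199.3 kN; take 199.3 kN (rupture).
Tension yield (gross): A_g = 32×6 = 192 mm². φR_n = 0.90 × 350 × 192 = 60.5 kN.
Governing: min(204.5, 199.3, 60.5) = 60.5 kN → gross-section yield.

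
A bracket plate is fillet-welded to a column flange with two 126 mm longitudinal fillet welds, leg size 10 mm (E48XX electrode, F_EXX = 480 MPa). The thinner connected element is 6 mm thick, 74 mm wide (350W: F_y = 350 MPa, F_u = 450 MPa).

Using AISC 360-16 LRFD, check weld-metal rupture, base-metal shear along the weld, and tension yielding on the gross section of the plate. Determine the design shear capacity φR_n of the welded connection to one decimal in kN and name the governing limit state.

139.9 kN (gross-section yield governs)

Weld metal: throat = 0.707×10 = 7.07 mm, L = 2×126 = 252 mm. φR_n = 0.75 × 0.6 × 480 × 7.07 × 252 = 384.8 kN.
Base metal shear (6 mm plate): yield φR_n = 1.0×0.6×350×6×252 = 317.5 kN; rupture φR_n = 0.75×0.6×450×6×252 = 306.2 kN; take 306.2 kN (rupture).
Tension yield (gross): A_g = 74×6 = 444 mm². φR_n = 0.90 × 350 × 444 = 139.9 kN.
Governing: min(384.8, 306.2, 139.9) = 139.9 kN → gross-section yield.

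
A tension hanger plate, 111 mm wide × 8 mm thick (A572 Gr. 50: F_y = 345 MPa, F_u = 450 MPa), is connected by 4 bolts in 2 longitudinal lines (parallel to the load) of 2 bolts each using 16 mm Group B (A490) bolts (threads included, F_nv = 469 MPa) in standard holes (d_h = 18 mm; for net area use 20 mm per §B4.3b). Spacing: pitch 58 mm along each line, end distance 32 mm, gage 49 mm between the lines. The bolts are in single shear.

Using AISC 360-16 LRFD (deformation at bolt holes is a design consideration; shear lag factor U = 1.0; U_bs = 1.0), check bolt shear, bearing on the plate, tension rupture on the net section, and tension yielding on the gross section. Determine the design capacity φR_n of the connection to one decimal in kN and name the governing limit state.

Bolt shear: A_b = π(16)²/4 = 201.06 mm². φR_n = 0.75 × 469 × 201.06 × 4 × 1 = 282.9 kN.
Bearing (8 mm plate, F_u = 450 MPa): end bolts L_c = 32 − 18/2 = 23, R_n = min(1.2×23×8×450, 2.4×16×8×450) = 99.36 kN/bolt; interior L_c = 58 − 18 = 40, R_n = 138.24 kN/bolt. φR_n = 0.75 × (2×99.36 + 2×138.24) = 356.4 kN.
Tension rupture (net): A_n = (111 − 2×20)×8 = 568 mm² (U = 1.0, A_e = A_n). φR_n = 0.75 × 450 × 568 = 191.7 kN.
Tension yield (gross): A_g = 111×8 = 888 mm². φR_n = 0.90 × 345 × 888 = 275.7 kN.
Governing: min(282.9, 356.4, 191.7, 275.7) = 191.7 kN → net-section rupture.

191.7 kN (net-section rupture governs)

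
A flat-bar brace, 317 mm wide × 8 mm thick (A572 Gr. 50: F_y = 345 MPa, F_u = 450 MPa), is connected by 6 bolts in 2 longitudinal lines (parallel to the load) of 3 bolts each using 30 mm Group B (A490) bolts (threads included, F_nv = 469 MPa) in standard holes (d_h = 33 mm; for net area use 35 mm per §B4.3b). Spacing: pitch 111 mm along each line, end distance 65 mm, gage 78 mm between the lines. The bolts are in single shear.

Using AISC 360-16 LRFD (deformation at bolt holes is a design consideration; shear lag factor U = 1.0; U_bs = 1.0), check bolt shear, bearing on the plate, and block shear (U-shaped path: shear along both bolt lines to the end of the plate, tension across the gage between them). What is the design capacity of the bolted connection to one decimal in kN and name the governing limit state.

Bolt shear: A_b = π(30)²/4 = 706.86 mm². φR_n = 0.75 × 469 × 706.86 × 6 × 1 = 1491.8 kN.
Bearing (8 mm plate, F_u = 450 MPa): end bolts L_c = 65 − 33/2 = 48.5, R_n = min(1.2×48.5×8×450, 2.4×30×8×450) = 209.52 kN/bolt; interior L_c = 111 − 33 = 78, R_n = 259.2 kN/bolt. φR_n = 0.75 × (2×209.52 + 4×259.2) = 1091.9 kN.
Block shear: shear path 2×[65+2×111] = 2×287 mm, A_gv = 4592, A_nv = 2×(287 − 2.5×35)×8 = 3192 mm²; tension across gage: (78 − 1×35)×8 = 344 mm². R_n = min(0.6×450×3192, 0.6×345×4592) + 1.0×450×344 = min(861.84, 950.54) + 154.8 = 1016.6 kN. φR_n = 0.75 × 1016.6 = 762.5 kN.
Governing: min(1491.8, 1091.9, 762.5) = 762.5 kN → block shear.

762.5 kN (block shear governs)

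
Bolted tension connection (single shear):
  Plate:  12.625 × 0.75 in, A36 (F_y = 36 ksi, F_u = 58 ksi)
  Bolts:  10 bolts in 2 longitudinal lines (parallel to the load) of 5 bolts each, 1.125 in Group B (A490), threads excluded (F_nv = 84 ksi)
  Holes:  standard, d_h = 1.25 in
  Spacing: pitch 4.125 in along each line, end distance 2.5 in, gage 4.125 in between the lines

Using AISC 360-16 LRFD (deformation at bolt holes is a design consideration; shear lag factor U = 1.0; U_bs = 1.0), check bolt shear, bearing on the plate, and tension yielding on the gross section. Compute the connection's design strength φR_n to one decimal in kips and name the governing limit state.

306.8 kips (gross-section yield governs)

Bolt shear: A_b = π(1.125)²/4 = 0.99402 in². φR_n = 0.75 × 84 × 0.99402 × 10 × 1 = 626.2 kips.
Bearing (0.75 in plate, F_u = 58 ksi): end bolts L_c = 2.5 − 1.25/2 = 1.875, R_n = min(1.2×1.875×0.75×58, 2.4×1.125×0.75×58) = 97.875 kips/bolt; interior L_c = 4.125 − 1.25 = 2.875, R_n = 117.45 kips/bolt. φR_n = 0.75 × (2×97.875 + 8×117.45) = 851.5 kips.
Tension yield (gross): A_g = 12.625×0.75 = 9.4688 in². φR_n = 0.90 × 36 × 9.4688 = 306.8 kips.
Governing: min(626.2, 851.5, 306.8) = 306.8 kips → gross-section yield.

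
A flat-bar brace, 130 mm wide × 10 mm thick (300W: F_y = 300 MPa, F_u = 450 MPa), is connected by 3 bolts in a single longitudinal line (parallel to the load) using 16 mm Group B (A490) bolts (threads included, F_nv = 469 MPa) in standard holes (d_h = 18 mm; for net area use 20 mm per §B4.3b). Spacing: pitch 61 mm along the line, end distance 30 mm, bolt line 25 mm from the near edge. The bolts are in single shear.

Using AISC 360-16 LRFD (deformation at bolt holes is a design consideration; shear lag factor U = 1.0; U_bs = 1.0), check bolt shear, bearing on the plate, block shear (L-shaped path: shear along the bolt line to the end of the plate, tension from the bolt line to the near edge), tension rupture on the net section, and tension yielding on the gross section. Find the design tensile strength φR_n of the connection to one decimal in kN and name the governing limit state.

Bolt shear: A_b = π(16)²/4 = 201.06 mm². φR_n = 0.75 × 469 × 201.06 × 3 × 1 = 212.2 kN.
Bearing (10 mm plate, F_u = 450 MPa): end bolts L_c = 30 − 18/2 = 21, R_n = min(1.2×21×10×450, 2.4×16×10×450) = 113.4 kN/bolt; interior L_c = 61 − 18 = 43, R_n = 172.8 kN/bolt. φR_n = 0.75 × (1×113.4 + 2×172.8) = 344.3 kN.
Block shear: shear path 1×[30+2×61] = 1×152 mm, A_gv = 1520, A_nv = 1×(152 − 2.5×20)×10 = 1020 mm²; tension to near edge: (25 − 0.5×20)×10 = 150 mm². R_n = min(0.6×450×1020, 0.6×300×1520) + 1.0×450×150 = min(275.4, 273.6) + 67.5 = 341.1 kN. φR_n = 0.75 × 341.1 = 255.8 kN.
Tension rupture (net): A_n = (130 − 1×20)×10 = 1100 mm² (U = 1.0, A_e = A_n). φR_n = 0.75 × 450 × 1100 = 371.3 kN.
Tension yield (gross): A_g = 130×10 = 1300 mm². φR_n = 0.90 × 300 × 1300 = 351.0 kN.
Governing: min(212.2, 344.3, 255.8, 371.3, 351.0) = 212.2 kN → bolt shear.

212.2 kN (bolt shear governs)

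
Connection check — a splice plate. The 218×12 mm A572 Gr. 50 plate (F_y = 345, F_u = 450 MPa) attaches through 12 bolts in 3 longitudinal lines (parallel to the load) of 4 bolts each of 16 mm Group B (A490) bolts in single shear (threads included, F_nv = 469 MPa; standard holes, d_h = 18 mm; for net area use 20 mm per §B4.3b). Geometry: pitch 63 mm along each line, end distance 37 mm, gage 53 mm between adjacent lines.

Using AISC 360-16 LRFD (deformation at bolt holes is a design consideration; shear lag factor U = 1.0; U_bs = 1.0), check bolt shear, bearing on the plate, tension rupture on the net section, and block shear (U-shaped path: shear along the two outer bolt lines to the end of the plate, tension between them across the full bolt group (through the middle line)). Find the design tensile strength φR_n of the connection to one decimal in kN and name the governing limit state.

639.9 kN (net-section rupture governs)

Bolt shear: A_b = π(16)²/4 = 201.06 mm². φR_n = 0.75 × 469 × 201.06 × 12 × 1 = 848.7 kN.
Bearing (12 mm plate, F_u = 450 MPa): end bolts L_c = 37 − 18/2 = 28, R_n = min(1.2×28×12×450, 2.4×16×12×450) = 181.44 kN/bolt; interior L_c = 63 − 18 = 45, R_n = 207.36 kN/bolt. φR_n = 0.75 × (3×181.44 + 9×207.36) = 1807.9 kN.
Tension rupture (net): A_n = (218 − 3×20)×12 = 1896 mm² (U = 1.0, A_e = A_n). φR_n = 0.75 × 450 × 1896 = 639.9 kN.
Block shear: shear path 2×[37+3×63] = 2×226 mm, A_gv = 5424, A_nv = 2×(226 − 3.5×20)×12 = 3744 mm²; tension across gage: (106 − 2×20)×12 = 792 mm². R_n = min(0.6×450×3744, 0.6×345×5424) + 1.0×450×792 = min(1010.9, 1122.8) + 356.4 = 1367.3 kN. φR_n = 0.75 × 1367.3 = 1025.5 kN.
Governing: min(848.7, 1807.9, 639.9, 1025.5) = 639.9 kN → net-section rupture.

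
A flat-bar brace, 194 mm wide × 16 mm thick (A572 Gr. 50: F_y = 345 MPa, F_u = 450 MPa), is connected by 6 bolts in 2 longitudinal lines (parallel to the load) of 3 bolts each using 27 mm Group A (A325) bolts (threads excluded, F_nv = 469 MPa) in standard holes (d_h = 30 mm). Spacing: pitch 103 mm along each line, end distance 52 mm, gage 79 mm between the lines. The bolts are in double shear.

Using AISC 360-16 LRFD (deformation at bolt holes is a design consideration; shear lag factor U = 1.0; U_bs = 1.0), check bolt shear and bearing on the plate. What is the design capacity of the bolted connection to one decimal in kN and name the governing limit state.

Bolt shear: A_b = π(27)²/4 = 572.56 mm². φR_n = 0.75 × 469 × 572.56 × 6 × 2 = 2416.8 kN.
Bearing (16 mm plate, F_u = 450 MPa): end bolts L_c = 52 − 30/2 = 37, R_n = min(1.2×37×16×450, 2.4×27×16×450) = 319.68 kN/bolt; interior L_c = 103 − 30 = 73, R_n = 466.56 kN/bolt. φR_n = 0.75 × (2×319.68 + 4×466.56) = 1879.2 kN.
Governing: min(2416.8, 1879.2) = 1879.2 kN → bearing.

1879.2 kN (bearing governs)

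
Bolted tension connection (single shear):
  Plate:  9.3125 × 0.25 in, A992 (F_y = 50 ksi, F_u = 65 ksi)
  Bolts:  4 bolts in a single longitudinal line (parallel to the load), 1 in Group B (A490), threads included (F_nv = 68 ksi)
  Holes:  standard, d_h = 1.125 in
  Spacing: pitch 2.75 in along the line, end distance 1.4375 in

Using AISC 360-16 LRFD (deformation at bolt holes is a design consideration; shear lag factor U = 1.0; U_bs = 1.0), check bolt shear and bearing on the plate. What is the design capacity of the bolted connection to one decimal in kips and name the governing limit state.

Bolt shear: A_b = π(1)²/4 = 0.7854 in². φR_n = 0.75 × 68 × 0.7854 × 4 × 1 = 160.2 kips.
Bearing (0.25 in plate, F_u = 65 ksi): end bolts L_c = 1.4375 − 1.125/2 = 0.875, R_n = min(1.2×0.875×0.25×65, 2.4×1×0.25×65) = 17.063 kips/bolt; interior L_c = 2.75 − 1.125 = 1.625, R_n = 31.688 kips/bolt. φR_n = 0.75 × (1×17.063 + 3×31.688) = 84.1 kips.
Governing: min(160.2, 84.1) = 84.1 kips → bearing.

84.1 kips (bearing governs)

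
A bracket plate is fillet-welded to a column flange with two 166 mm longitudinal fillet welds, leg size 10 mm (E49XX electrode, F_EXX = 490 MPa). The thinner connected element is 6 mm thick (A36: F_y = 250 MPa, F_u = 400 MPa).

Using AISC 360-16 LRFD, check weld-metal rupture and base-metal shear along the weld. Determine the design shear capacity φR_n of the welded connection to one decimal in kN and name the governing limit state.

298.8 kN (base-metal shear governs)

Weld metal: throat = 0.707×10 = 7.07 mm, L = 2×166 = 332 mm. φR_n = 0.75 × 0.6 × 490 × 7.07 × 332 = 517.6 kN.
Base metal shear (6 mm plate): yield φR_n = 1.0×0.6×250×6×332 = 298.8 kN; rupture φR_n = 0.75×0.6×400×6×332 = 358.6 kN; take 298.8 kN (yield).
Governing: min(517.6, 298.8) = 298.8 kN → base-metal shear.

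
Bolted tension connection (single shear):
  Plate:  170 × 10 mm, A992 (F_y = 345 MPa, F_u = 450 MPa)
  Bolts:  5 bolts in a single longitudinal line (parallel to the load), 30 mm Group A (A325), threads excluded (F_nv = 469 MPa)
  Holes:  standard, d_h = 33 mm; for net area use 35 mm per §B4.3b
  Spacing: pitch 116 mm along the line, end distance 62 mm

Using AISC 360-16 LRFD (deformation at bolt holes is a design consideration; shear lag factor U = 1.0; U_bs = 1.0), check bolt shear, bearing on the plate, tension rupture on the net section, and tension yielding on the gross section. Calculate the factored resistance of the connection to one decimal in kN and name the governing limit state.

Bolt shear: A_b = π(30)²/4 = 706.86 mm². φR_n = 0.75 × 469 × 706.86 × 5 × 1 = 1243.2 kN.
Bearing (10 mm plate, F_u = 450 MPa): end bolts L_c = 62 − 33/2 = 45.5, R_n = min(1.2×45.5×10×450, 2.4×30×10×450) = 245.7 kN/bolt; interior L_c = 116 − 33 = 83, R_n = 324 kN/bolt. φR_n = 0.75 × (1×245.7 + 4×324) = 1156.3 kN.
Tension rupture (net): A_n = (170 − 1×35)×10 = 1350 mm² (U = 1.0, A_e = A_n). φR_n = 0.75 × 450 × 1350 = 455.6 kN.
Tension yield (gross): A_g = 170×10 = 1700 mm². φR_n = 0.90 × 345 × 1700 = 527.9 kN.
Governing: min(1243.2, 1156.3, 455.6, 527.9) = 455.6 kN → net-section rupture.

455.6 kN (net-section rupture governs)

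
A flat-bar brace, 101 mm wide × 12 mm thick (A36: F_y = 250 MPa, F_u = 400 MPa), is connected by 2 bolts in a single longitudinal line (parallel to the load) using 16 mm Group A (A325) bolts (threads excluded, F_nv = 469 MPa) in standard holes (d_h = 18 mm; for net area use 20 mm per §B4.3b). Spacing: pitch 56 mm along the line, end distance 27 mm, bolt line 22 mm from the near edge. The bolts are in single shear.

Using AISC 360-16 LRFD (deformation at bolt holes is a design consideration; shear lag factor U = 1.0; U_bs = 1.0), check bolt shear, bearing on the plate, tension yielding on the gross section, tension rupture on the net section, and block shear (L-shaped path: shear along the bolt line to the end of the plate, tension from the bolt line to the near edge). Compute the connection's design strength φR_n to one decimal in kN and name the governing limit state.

Bolt shear: A_b = π(16)²/4 = 201.06 mm². φR_n = 0.75 × 469 × 201.06 × 2 × 1 = 141.4 kN.
Bearing (12 mm plate, F_u = 400 MPa): end bolts L_c = 27 − 18/2 = 18, R_n = min(1.2×18×12×400, 2.4×16×12×400) = 103.68 kN/bolt; interior L_c = 56 − 18 = 38, R_n = 184.32 kN/bolt. φR_n = 0.75 × (1×103.68 + 1×184.32) = 216.0 kN.
Tension yield (gross): A_g = 101×12 = 1212 mm². φR_n = 0.90 × 250 × 1212 = 272.7 kN.
Tension rupture (net): A_n = (101 − 1×20)×12 = 972 mm² (U = 1.0, A_e = A_n). φR_n = 0.75 × 400 × 972 = 291.6 kN.
Block shear: shear path 1×[27+1×56] = 1×83 mm, A_gv = 996, A_nv = 1×(83 − 1.5×20)×12 = 636 mm²; tension to near edge: (22 − 0.5×20)×12 = 144 mm². R_n = min(0.6×400×636, 0.6×250×996) + 1.0×400×144 = min(152.64, 149.4) + 57.6 = 207 kN. φR_n = 0.75 × 207 = 155.3 kN.
Governing: min(141.4, 216.0, 272.7, 291.6, 155.3) = 141.4 kN → bolt shear.

141.4 kN (bolt shear governs)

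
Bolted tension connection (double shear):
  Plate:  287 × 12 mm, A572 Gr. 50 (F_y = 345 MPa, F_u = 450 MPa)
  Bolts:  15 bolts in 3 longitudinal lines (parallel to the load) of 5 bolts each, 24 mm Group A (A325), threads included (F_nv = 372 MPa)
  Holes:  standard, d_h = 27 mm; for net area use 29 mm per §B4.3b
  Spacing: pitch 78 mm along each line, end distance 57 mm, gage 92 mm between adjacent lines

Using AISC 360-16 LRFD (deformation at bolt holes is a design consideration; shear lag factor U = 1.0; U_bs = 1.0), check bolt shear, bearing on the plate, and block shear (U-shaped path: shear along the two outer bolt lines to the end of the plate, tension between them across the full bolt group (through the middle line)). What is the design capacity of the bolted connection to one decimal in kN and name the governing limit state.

Bolt shear: A_b = π(24)²/4 = 452.39 mm². φR_n = 0.75 × 372 × 452.39 × 15 × 2 = 3786.5 kN.
Bearing (12 mm plate, F_u = 450 MPa): end bolts L_c = 57 − 27/2 = 43.5, R_n = min(1.2×43.5×12×450, 2.4×24×12×450) = 281.88 kN/bolt; interior L_c = 78 − 27 = 51, R_n = 311.04 kN/bolt. φR_n = 0.75 × (3×281.88 + 12×311.04) = 3433.6 kN.
Block shear: shear path 2×[57+4×78] = 2×369 mm, A_gv = 8856, A_nv = 2×(369 − 4.5×29)×12 = 5724 mm²; tension across gage: (184 − 2×29)×12 = 1512 mm². R_n = min(0.6×450×5724, 0.6×345×8856) + 1.0×450×1512 = min(1545.5, 1833.2) + 680.4 = 2225.9 kN. φR_n = 0.75 × 2225.9 = 1669.4 kN.
Governing: min(3786.5, 3433.6, 1669.4) = 1669.4 kN → block shear.

1669.4 kN (block shear governs)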